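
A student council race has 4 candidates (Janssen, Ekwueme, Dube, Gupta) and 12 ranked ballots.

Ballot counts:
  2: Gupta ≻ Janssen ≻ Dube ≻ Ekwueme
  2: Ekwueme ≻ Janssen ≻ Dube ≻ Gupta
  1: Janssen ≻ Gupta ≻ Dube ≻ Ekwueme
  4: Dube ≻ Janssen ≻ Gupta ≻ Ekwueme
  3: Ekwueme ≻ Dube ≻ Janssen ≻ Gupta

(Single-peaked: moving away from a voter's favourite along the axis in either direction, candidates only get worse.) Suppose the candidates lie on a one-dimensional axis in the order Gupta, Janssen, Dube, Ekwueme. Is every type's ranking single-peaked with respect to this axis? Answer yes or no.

Axis positions: Gupta=1, Janssen=2, Dube=3, Ekwueme=4.
Type 1 (peak Gupta at position 1): ranking walks positions 1-2-3-4, expanding outward from the peak — single-peaked.
Type 2: ranking walks positions 4-2-3-1; Janssen is ranked above Dube even though Dube lies between Janssen and the peak Ekwueme on the axis — preferences dip and rise again. Not single-peaked.
Type 3 (peak Janssen at position 2): ranking walks positions 2-1-3-4, expanding outward from the peak — single-peaked.
Type 4 (peak Dube at position 3): ranking walks positions 3-2-1-4, expanding outward from the peak — single-peaked.
Type 5 (peak Ekwueme at position 4): ranking walks positions 4-3-2-1, expanding outward from the peak — single-peaked.
Type 2 violates single-peakedness, so the profile is not single-peaked on this axis.

no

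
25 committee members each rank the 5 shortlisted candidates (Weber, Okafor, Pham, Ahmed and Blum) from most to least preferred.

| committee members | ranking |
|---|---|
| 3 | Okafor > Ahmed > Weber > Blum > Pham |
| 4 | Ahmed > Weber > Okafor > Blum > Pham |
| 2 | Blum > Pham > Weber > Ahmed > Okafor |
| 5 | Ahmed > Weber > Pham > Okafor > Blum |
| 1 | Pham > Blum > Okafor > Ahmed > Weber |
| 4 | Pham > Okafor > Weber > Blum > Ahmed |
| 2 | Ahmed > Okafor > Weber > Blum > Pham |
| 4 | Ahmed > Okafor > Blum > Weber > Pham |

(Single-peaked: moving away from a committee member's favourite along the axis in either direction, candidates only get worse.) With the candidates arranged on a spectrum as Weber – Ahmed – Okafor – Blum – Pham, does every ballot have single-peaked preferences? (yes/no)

Axis positions: Weber=1, Ahmed=2, Okafor=3, Blum=4, Pham=5.
Bloc 1 (peak Okafor at position 3): ranking walks positions 3-2-1-4-5, expanding outward from the peak — single-peaked.
Bloc 2 (peak Ahmed at position 2): ranking walks positions 2-1-3-4-5, expanding outward from the peak — single-peaked.
Bloc 3: ranking walks positions 4-5-1-2-3; Weber is ranked above Okafor even though Okafor lies between Weber and the peak Blum on the axis — preferences dip and rise again. Not single-peaked.
Bloc 4: ranking walks positions 2-1-5-3-4; Pham is ranked above Okafor even though Okafor lies between Pham and the peak Ahmed on the axis — preferences dip and rise again. Not single-peaked.
Bloc 5 (peak Pham at position 5): ranking walks positions 5-4-3-2-1, expanding outward from the peak — single-peaked.
Bloc 6: ranking walks positions 5-3-1-4-2; Okafor is ranked above Blum even though Blum lies between Okafor and the peak Pham on the axis — preferences dip and rise again. Not single-peaked.
Bloc 7 (peak Ahmed at position 2): ranking walks positions 2-3-1-4-5, expanding outward from the peak — single-peaked.
Bloc 8 (peak Ahmed at position 2): ranking walks positions 2-3-4-1-5, expanding outward from the peak — single-peaked.
Bloc 3 violates single-peakedness, so the profile is not single-peaked on this axis.

no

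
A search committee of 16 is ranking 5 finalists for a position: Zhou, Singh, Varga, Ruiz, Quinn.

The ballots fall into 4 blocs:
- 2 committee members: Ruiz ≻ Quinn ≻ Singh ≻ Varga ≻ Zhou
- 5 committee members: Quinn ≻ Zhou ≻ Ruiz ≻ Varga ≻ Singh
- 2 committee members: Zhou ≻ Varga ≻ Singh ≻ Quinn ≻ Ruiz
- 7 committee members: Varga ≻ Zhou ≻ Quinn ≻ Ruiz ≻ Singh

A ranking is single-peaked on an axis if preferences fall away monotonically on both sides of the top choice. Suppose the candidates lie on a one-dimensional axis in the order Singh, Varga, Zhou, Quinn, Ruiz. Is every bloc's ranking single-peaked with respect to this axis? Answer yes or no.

no

Axis positions: Singh=1, Varga=2, Zhou=3, Quinn=4, Ruiz=5.
Bloc 1: ranking walks positions 5-4-1-2-3; Singh is ranked above Zhou even though Zhou lies between Singh and the peak Ruiz on the axis — preferences dip and rise again. Not single-peaked.
Bloc 2 (peak Quinn at position 4): ranking walks positions 4-3-5-2-1, expanding outward from the peak — single-peaked.
Bloc 3 (peak Zhou at position 3): ranking walks positions 3-2-1-4-5, expanding outward from the peak — single-peaked.
Bloc 4 (peak Varga at position 2): ranking walks positions 2-3-4-5-1, expanding outward from the peak — single-peaked.
Bloc 1 violates single-peakedness, so the profile is not single-peaked on this axis.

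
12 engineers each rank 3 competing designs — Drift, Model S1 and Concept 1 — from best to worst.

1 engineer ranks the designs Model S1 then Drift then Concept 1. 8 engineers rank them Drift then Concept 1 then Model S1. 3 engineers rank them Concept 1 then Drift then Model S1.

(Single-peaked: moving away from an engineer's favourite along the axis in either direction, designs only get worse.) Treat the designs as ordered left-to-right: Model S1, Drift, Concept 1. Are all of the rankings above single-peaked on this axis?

yes

Axis positions: Model S1=1, Drift=2, Concept 1=3.
Cluster 1 (peak Model S1 at position 1): ranking walks positions 1-2-3, expanding outward from the peak — single-peaked.
Cluster 2 (peak Drift at position 2): ranking walks positions 2-3-1, expanding outward from the peak — single-peaked.
Cluster 3 (peak Concept 1 at position 3): ranking walks positions 3-2-1, expanding outward from the peak — single-peaked.
Every ranking is single-peaked on this axis.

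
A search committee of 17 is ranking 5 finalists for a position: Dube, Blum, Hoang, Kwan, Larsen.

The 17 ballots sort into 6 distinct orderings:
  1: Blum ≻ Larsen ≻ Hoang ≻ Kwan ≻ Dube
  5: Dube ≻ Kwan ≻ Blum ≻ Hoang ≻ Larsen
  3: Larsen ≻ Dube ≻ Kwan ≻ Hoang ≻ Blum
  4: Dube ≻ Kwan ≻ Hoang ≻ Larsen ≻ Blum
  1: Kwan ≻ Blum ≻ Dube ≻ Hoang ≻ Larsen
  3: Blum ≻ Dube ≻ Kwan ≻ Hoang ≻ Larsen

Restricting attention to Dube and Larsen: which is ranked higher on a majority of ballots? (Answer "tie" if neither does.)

Dube

Ballots ranking Dube above Larsen: 5 + 4 + 1 + 3 = 13.
Ballots ranking Larsen above Dube: 17 − 13 = 4.
Dube wins the head-to-head 13–4.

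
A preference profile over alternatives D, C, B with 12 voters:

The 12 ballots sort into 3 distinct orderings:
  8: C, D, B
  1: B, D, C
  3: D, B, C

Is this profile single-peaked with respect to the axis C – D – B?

yes

Axis positions: C=1, D=2, B=3.
Bloc 1 (peak C at position 1): ranking walks positions 1-2-3, expanding outward from the peak — single-peaked.
Bloc 2 (peak B at position 3): ranking walks positions 3-2-1, expanding outward from the peak — single-peaked.
Bloc 3 (peak D at position 2): ranking walks positions 2-3-1, expanding outward from the peak — single-peaked.
Every ranking is single-peaked on this axis.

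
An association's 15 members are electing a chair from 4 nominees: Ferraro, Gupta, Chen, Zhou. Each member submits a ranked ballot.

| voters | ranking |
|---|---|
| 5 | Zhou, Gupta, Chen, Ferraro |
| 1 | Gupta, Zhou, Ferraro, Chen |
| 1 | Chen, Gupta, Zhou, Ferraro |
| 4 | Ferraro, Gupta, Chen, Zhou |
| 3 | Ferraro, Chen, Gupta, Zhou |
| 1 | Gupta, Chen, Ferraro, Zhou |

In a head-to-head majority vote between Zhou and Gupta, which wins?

Gupta

Ballots ranking Zhou above Gupta: 5.
Ballots ranking Gupta above Zhou: 15 − 5 = 10.
Gupta wins the head-to-head 10–5.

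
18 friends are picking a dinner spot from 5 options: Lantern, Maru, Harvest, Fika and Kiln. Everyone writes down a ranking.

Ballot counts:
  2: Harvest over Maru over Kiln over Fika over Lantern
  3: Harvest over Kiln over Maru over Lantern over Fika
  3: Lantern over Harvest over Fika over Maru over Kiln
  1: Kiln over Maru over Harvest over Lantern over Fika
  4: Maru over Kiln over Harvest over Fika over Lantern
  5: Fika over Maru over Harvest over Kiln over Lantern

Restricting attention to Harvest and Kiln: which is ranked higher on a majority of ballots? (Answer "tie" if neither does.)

Harvest

Ballots ranking Harvest above Kiln: 2 + 3 + 3 + 5 = 13.
Ballots ranking Kiln above Harvest: 18 − 13 = 5.
Harvest wins the head-to-head 13–5.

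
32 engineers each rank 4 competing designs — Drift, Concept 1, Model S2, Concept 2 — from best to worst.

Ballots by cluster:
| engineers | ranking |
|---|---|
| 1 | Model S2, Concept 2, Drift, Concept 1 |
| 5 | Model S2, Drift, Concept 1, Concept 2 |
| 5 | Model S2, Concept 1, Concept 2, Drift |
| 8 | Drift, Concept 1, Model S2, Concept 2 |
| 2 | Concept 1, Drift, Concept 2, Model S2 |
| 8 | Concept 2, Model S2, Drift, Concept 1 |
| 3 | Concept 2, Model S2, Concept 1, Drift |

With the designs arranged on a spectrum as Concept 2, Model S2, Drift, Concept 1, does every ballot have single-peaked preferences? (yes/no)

no

Axis positions: Concept 2=1, Model S2=2, Drift=3, Concept 1=4.
Cluster 1 (peak Model S2 at position 2): ranking walks positions 2-1-3-4, expanding outward from the peak — single-peaked.
Cluster 2 (peak Model S2 at position 2): ranking walks positions 2-3-4-1, expanding outward from the peak — single-peaked.
Cluster 3: ranking walks positions 2-4-1-3; Concept 1 is ranked above Drift even though Drift lies between Concept 1 and the peak Model S2 on the axis — preferences dip and rise again. Not single-peaked.
Cluster 4 (peak Drift at position 3): ranking walks positions 3-4-2-1, expanding outward from the peak — single-peaked.
Cluster 5: ranking walks positions 4-3-1-2; Concept 2 is ranked above Model S2 even though Model S2 lies between Concept 2 and the peak Concept 1 on the axis — preferences dip and rise again. Not single-peaked.
Cluster 6 (peak Concept 2 at position 1): ranking walks positions 1-2-3-4, expanding outward from the peak — single-peaked.
Cluster 7: ranking walks positions 1-2-4-3; Concept 1 is ranked above Drift even though Drift lies between Concept 1 and the peak Concept 2 on the axis — preferences dip and rise again. Not single-peaked.
Cluster 3 violates single-peakedness, so the profile is not single-peaked on this axis.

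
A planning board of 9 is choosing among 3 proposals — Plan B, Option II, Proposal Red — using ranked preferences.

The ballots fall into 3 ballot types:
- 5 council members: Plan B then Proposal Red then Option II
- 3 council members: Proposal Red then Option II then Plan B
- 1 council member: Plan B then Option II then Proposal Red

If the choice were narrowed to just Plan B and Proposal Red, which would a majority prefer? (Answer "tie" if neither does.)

Ballots ranking Plan B above Proposal Red: 5 + 1 = 6.
Ballots ranking Proposal Red above Plan B: 9 − 6 = 3.
Plan B wins the head-to-head 6–3.

Plan B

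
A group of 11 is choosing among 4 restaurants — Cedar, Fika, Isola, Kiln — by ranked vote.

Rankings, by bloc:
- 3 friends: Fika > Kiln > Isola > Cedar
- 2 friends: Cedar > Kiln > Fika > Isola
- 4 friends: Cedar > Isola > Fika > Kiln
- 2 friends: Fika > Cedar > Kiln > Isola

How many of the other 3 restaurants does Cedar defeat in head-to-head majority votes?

3

Cedar against each rival (11 friends):
Cedar vs Fika: Cedar wins 6–5.
Cedar–Isola: Cedar 8–3.
Cedar vs Kiln: Cedar, 8–3.
Cedar beats Fika, Isola, Kiln — 3 pairwise wins.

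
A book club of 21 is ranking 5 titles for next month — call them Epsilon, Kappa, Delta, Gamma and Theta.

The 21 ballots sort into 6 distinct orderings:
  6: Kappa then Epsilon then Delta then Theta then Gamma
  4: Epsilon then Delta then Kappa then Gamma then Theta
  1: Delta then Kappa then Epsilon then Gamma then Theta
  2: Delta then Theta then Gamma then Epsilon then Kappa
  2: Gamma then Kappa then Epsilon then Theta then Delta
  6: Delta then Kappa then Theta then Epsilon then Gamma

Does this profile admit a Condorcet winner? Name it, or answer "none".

Check each pair by majority over 21 ballots:
Epsilon vs Kappa: 4+2 = 6 for Epsilon, 15 for Kappa — Kappa by 15–6.
Epsilon vs Delta: Epsilon is ranked higher on 6+4+2 = 12 ballots, Delta on 9. Epsilon wins 12–9.
Epsilon vs Gamma: 6+4+1+6 = 17 for Epsilon, 4 for Gamma — Epsilon by 17–4.
Epsilon vs Theta: 6+4+1+2 = 13 for Epsilon, 8 for Theta — Epsilon by 13–8.
Kappa vs Delta: 6+2 = 8 for Kappa, 13 for Delta — Delta by 13–8.
Kappa vs Gamma: 6+4+1+6 = 17 for Kappa, 4 for Gamma — Kappa by 17–4.
Kappa vs Theta: Kappa is ranked higher on 6+4+1+2+6 = 19 ballots, Theta on 2. Kappa wins 19–2.
Delta vs Gamma: Delta preferred on 6+4+1+2+6 = 19 ballots; Delta wins 19–2.
Delta vs Theta: 19 to 2, Delta.
Gamma vs Theta: 4+1+2 = 7 for Gamma, 14 for Theta — Theta by 14–7.
No book is unbeaten: Epsilon loses to Kappa; Kappa loses to Delta; Delta loses to Epsilon; Gamma loses to Epsilon; Theta loses to Epsilon. In particular Epsilon > Delta > Kappa > Epsilon is a majority cycle — no Condorcet winner exists.

none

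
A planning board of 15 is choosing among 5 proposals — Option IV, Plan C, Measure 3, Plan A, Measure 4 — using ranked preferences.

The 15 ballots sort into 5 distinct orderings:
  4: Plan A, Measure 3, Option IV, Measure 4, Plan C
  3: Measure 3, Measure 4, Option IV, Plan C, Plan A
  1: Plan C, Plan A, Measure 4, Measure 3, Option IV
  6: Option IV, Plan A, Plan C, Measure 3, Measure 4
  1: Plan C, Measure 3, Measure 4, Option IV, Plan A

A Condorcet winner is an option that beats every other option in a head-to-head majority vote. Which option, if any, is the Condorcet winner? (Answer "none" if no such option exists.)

none

Check each pair by majority over 15 ballots:
Option IV–Plan C: Option IV 13–2.
Option IV vs Measure 3: Measure 3, 9–6.
Option IV vs Plan A: Option IV wins 10–5.
Option IV vs Measure 4: Option IV, 10–5.
Plan C–Measure 3: Plan C 8–7.
Plan C vs Plan A: Plan A, 10–5.
Plan C vs Measure 4: Plan C wins 8–7.
Measure 3 vs Plan A: Plan A wins 11–4.
Measure 3 vs Measure 4: Measure 3, 14–1.
Plan A vs Measure 4: Plan A wins 11–4.
Each option drops at least one matchup (Option IV loses to Measure 3; Plan C loses to Option IV; Measure 3 loses to Plan C; Plan A loses to Option IV; Measure 4 loses to Option IV); the cycle Option IV → Plan C → Measure 3 → Option IV rules out a Condorcet winner.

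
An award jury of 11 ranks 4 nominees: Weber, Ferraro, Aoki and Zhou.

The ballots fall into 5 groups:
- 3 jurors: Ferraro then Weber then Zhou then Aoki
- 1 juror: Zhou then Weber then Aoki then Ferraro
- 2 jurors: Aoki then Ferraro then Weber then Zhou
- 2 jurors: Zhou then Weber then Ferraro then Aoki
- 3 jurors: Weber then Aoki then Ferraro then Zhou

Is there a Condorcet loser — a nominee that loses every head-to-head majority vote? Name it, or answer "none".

Head-to-head results (11 jurors):
Weber vs Ferraro: Weber, 6–5.
Weber vs Aoki: 9 to 2, Weber.
Weber–Zhou: Weber 8–3.
Ferraro–Aoki: Aoki 6–5.
Ferraro vs Zhou: Ferraro preferred on 3+2+3 = 8 ballots; Ferraro wins 8–3.
Aoki vs Zhou: Zhou wins 6–5.
Each nominee has at least one pairwise win (Weber beats Ferraro; Ferraro beats Zhou; Aoki beats Ferraro; Zhou beats Aoki) — no Condorcet loser.

none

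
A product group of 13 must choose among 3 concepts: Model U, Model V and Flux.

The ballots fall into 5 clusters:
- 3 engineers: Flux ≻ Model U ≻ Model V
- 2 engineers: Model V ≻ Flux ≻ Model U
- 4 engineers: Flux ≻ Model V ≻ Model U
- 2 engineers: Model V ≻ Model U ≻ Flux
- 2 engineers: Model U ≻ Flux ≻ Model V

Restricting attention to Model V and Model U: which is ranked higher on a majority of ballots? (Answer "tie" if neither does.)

Model V

Ballots ranking Model V above Model U: 2 + 4 + 2 = 8.
Ballots ranking Model U above Model V: 13 − 8 = 5.
Model V wins the head-to-head 8–5.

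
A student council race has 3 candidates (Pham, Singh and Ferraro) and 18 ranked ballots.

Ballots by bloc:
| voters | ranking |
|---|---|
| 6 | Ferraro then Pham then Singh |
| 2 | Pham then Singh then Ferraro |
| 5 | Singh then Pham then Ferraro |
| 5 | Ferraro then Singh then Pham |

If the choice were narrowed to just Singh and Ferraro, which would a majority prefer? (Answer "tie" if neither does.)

Ferraro

Ballots ranking Singh above Ferraro: 2 + 5 = 7.
Ballots ranking Ferraro above Singh: 18 − 7 = 11.
Ferraro wins the head-to-head 11–7.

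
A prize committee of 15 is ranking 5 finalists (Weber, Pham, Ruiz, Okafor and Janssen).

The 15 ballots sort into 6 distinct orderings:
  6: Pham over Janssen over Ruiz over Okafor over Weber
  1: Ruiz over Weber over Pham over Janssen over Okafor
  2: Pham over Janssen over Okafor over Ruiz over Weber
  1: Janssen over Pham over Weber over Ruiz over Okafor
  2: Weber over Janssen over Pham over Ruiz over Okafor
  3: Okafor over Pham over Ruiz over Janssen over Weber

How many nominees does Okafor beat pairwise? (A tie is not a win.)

Okafor against each rival (15 jurors):
Okafor vs Weber: 6+2+3 = 11 for Okafor, 4 for Weber — Okafor by 11–4.
Okafor vs Pham: 3 to 12, Pham.
Okafor vs Ruiz: Okafor is ranked higher on 2+3 = 5 ballots, Ruiz on 10. Ruiz wins 10–5.
Okafor vs Janssen: 3 to 12, Janssen.
Okafor beats Weber; loses to Pham, Ruiz, Janssen — 1 pairwise win.

1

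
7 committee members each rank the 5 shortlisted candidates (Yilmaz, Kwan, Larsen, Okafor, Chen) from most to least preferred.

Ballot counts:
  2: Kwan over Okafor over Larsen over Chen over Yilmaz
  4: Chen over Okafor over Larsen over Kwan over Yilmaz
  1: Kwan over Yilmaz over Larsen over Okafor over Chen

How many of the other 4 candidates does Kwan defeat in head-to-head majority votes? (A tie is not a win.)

1

Kwan against each rival (7 committee members):
Kwan vs Yilmaz: Kwan preferred on 2+4+1 = 7 ballots; Kwan wins 7–0.
Kwan vs Larsen: Larsen, 4–3.
Kwan vs Okafor: 3 to 4, Okafor.
Kwan–Chen: Chen 4–3.
Kwan beats Yilmaz; loses to Larsen, Okafor, Chen — 1 pairwise win.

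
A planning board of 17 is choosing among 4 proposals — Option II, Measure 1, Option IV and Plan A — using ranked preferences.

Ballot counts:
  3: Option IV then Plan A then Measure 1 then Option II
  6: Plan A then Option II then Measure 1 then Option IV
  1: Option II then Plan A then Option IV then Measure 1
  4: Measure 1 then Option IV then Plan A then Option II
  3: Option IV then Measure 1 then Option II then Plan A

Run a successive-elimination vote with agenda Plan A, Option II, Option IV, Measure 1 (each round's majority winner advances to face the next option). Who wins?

Round 1: Plan A vs Option II — 13–4, Plan A advances.
Round 2: Plan A vs Option IV — 7–10, Option IV advances.
Round 3: Option IV vs Measure 1 — 7–10, Measure 1 advances.
The agenda winner is Measure 1.

Measure 1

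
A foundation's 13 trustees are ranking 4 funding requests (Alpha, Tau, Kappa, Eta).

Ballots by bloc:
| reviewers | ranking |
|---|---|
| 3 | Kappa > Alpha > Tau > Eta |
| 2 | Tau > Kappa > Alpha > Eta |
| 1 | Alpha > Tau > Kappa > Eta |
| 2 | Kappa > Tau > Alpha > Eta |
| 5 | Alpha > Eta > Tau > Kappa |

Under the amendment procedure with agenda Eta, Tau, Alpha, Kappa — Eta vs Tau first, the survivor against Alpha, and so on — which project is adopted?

Kappa

Round 1: Eta vs Tau — 5–8, Tau advances.
Round 2: Tau vs Alpha — 4–9, Alpha advances.
Round 3: Alpha vs Kappa — 6–7, Kappa advances.
Kappa survives the agenda.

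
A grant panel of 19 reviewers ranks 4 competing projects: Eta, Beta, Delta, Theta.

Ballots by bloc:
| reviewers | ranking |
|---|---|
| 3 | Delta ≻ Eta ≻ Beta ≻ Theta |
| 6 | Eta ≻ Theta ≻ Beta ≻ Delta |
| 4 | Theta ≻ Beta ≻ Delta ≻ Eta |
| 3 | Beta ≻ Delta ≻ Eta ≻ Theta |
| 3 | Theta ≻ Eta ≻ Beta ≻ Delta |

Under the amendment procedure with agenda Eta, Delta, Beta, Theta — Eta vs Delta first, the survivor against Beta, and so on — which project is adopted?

Theta

Round 1: Eta vs Delta — 9–10, Delta advances.
Round 2: Delta vs Beta — 3–16, Beta advances.
Round 3: Beta vs Theta — 6–13, Theta advances.
The agenda winner is Theta.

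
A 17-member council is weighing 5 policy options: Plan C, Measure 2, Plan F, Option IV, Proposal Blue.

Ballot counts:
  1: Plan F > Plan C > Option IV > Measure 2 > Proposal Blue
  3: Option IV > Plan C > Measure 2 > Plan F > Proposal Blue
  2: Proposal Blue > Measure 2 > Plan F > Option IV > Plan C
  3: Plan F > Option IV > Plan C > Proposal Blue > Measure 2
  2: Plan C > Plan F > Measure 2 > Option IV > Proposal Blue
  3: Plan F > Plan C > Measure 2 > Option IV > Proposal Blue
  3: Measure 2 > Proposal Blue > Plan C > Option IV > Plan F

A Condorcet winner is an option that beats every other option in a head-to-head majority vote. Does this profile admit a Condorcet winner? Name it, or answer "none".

Check each pair by majority over 17 ballots:
Plan C vs Measure 2: 1+3+3+2+3 = 12 for Plan C, 5 for Measure 2 — Plan C by 12–5.
Plan C vs Plan F: Plan C is ranked higher on 3+2+3 = 8 ballots, Plan F on 9. Plan F wins 9–8.
Plan C vs Option IV: Plan C wins 9–8.
Plan C vs Proposal Blue: Plan C wins 12–5.
Measure 2 vs Plan F: Measure 2 is ranked higher on 3+2+3 = 8 ballots, Plan F on 9. Plan F wins 9–8.
Measure 2 vs Option IV: Measure 2 preferred on 2+2+3+3 = 10 ballots; Measure 2 wins 10–7.
Measure 2 vs Proposal Blue: Measure 2 is ranked higher on 1+3+2+3+3 = 12 ballots, Proposal Blue on 5. Measure 2 wins 12–5.
Plan F–Option IV: Plan F 11–6.
Plan F vs Proposal Blue: Plan F preferred on 1+3+3+2+3 = 12 ballots; Plan F wins 12–5.
Option IV vs Proposal Blue: Option IV preferred on 1+3+3+2+3 = 12 ballots; Option IV wins 12–5.
Plan F beats each of Plan C, Measure 2, Option IV, Proposal Blue — Plan F is the Condorcet winner.

Plan F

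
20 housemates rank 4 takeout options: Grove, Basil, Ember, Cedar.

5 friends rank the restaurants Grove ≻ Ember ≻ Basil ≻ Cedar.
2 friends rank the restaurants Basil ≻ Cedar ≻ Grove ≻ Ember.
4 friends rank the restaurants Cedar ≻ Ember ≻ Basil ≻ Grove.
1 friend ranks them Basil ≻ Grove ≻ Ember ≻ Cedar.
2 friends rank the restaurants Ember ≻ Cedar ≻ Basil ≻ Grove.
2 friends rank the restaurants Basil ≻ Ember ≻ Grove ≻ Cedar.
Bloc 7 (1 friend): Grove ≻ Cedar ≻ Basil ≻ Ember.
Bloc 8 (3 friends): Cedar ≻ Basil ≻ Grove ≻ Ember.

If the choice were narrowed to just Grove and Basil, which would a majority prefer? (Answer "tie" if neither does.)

Basil

Ballots ranking Grove above Basil: 5 + 1 = 6.
Ballots ranking Basil above Grove: 20 − 6 = 14.
Basil wins the head-to-head 14–6.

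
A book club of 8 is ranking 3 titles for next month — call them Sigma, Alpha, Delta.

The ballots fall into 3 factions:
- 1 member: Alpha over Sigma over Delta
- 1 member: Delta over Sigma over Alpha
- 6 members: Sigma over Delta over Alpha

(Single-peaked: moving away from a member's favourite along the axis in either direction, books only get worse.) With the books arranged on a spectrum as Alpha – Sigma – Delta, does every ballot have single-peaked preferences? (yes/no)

yes

Axis positions: Alpha=1, Sigma=2, Delta=3.
Faction 1 (peak Alpha at position 1): ranking walks positions 1-2-3, expanding outward from the peak — single-peaked.
Faction 2 (peak Delta at position 3): ranking walks positions 3-2-1, expanding outward from the peak — single-peaked.
Faction 3 (peak Sigma at position 2): ranking walks positions 2-3-1, expanding outward from the peak — single-peaked.
Every ranking is single-peaked on this axis.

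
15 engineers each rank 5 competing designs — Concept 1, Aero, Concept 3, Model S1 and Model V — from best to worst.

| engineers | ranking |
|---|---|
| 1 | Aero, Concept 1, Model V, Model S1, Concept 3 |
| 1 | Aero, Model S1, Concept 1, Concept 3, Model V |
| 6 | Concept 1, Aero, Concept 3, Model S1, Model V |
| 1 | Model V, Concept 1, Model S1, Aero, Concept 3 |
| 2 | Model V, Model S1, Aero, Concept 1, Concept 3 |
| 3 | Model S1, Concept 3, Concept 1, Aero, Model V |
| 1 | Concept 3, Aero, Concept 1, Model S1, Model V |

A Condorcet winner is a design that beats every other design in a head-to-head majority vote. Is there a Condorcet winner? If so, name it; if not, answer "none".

Pairwise majorities:
Concept 1 vs Aero: Concept 1 preferred on 6+1+3 = 10 ballots; Concept 1 wins 10–5.
Concept 1 vs Concept 3: 1+1+6+1+2 = 11 for Concept 1, 4 for Concept 3 — Concept 1 by 11–4.
Concept 1 vs Model S1: Concept 1 wins 9–6.
Concept 1 vs Model V: Concept 1 wins 12–3.
Aero vs Concept 3: Aero is ranked higher on 1+1+6+1+2 = 11 ballots, Concept 3 on 4. Aero wins 11–4.
Aero vs Model S1: 1+1+6+1 = 9 for Aero, 6 for Model S1 — Aero by 9–6.
Aero–Model V: Aero 12–3.
Concept 3–Model S1: Model S1 8–7.
Concept 3–Model V: Concept 3 11–4.
Model S1 vs Model V: Model S1 preferred on 1+6+3+1 = 11 ballots; Model S1 wins 11–4.
Concept 1 wins every pairwise contest, so Concept 1 is the Condorcet winner.

Concept 1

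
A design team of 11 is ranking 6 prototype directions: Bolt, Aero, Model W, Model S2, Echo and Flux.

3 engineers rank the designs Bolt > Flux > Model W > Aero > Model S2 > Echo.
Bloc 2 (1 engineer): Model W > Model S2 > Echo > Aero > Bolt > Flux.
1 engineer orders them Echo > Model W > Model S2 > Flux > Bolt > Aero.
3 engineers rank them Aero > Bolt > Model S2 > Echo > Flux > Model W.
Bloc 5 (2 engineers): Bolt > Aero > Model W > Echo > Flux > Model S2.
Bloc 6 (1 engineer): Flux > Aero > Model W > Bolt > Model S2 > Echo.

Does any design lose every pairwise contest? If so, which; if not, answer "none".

none

Head-to-head results (11 engineers):
Bolt–Aero: Bolt 6–5.
Bolt vs Model W: Bolt is ranked higher on 3+3+2 = 8 ballots, Model W on 3. Bolt wins 8–3.
Bolt vs Model S2: Bolt wins 9–2.
Bolt vs Echo: Bolt wins 9–2.
Bolt–Flux: Bolt 9–2.
Aero vs Model W: 3+2+1 = 6 for Aero, 5 for Model W — Aero by 6–5.
Aero vs Model S2: Aero wins 9–2.
Aero vs Echo: 9 to 2, Aero.
Aero vs Flux: Aero wins 6–5.
Model W vs Model S2: 8 to 3, Model W.
Model W vs Echo: 3+1+2+1 = 7 for Model W, 4 for Echo — Model W by 7–4.
Model W–Flux: Flux 7–4.
Model S2–Echo: Model S2 8–3.
Model S2 vs Flux: Flux wins 6–5.
Echo vs Flux: Echo wins 7–4.
No design is winless: Bolt beats Aero; Aero beats Model W; Model W beats Model S2; Model S2 beats Echo; Echo beats Flux; Flux beats Model W. There is no Condorcet loser.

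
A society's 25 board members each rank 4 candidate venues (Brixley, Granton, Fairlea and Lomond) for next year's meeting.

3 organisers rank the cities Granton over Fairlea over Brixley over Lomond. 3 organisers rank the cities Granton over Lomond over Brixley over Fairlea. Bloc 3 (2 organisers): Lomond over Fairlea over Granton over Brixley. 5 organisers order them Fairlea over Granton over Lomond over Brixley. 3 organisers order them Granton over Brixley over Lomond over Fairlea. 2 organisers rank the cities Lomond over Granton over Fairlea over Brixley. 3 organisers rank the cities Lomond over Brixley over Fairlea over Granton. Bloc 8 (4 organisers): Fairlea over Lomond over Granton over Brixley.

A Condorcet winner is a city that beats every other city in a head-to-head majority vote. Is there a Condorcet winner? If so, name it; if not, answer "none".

none

Pairwise majorities:
Brixley vs Granton: Granton, 22–3.
Brixley vs Fairlea: Fairlea, 16–9.
Brixley vs Lomond: Lomond wins 19–6.
Granton–Fairlea: Fairlea 14–11.
Granton–Lomond: Granton 14–11.
Fairlea vs Lomond: Lomond, 13–12.
Each city drops at least one matchup (Brixley loses to Granton; Granton loses to Fairlea; Fairlea loses to Lomond; Lomond loses to Granton); the cycle Granton beats Lomond beats Fairlea beats Granton rules out a Condorcet winner.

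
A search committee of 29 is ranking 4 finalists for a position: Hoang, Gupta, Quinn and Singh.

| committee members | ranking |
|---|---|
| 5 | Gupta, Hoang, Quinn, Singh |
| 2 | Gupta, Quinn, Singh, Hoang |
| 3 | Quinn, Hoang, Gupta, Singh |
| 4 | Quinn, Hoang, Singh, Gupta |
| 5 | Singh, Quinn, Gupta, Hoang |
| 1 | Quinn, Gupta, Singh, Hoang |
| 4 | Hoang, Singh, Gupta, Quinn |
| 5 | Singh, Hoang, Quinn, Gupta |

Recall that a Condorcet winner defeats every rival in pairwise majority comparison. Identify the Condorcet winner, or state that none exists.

Check each pair by majority over 29 ballots:
Hoang vs Gupta: Hoang, 16–13.
Hoang vs Quinn: Quinn wins 15–14.
Hoang vs Singh: Hoang, 16–13.
Gupta vs Quinn: Quinn, 18–11.
Gupta vs Singh: Singh wins 18–11.
Quinn–Singh: Quinn 15–14.
Quinn beats each of Hoang, Gupta, Singh — Quinn is the Condorcet winner.

Quinn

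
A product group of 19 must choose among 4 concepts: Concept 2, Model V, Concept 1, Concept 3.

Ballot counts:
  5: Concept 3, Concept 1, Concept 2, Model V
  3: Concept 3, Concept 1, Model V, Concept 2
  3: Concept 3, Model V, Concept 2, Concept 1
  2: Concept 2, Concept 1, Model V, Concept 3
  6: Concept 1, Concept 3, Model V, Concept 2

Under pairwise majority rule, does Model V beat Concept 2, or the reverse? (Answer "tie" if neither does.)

Ballots ranking Model V above Concept 2: 3 + 3 + 6 = 12.
Ballots ranking Concept 2 above Model V: 19 − 12 = 7.
Model V wins the head-to-head 12–7.

Model V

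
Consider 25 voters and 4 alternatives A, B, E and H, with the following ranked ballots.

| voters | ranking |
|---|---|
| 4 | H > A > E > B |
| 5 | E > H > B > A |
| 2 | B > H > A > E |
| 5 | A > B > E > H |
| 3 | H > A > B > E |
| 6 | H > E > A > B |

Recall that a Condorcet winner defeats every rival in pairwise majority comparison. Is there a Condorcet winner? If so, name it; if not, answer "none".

Check each pair by majority over 25 ballots:
A vs B: A, 18–7.
A–E: A 14–11.
A–H: H 20–5.
B–E: E 15–10.
B vs H: H wins 18–7.
E–H: H 15–10.
H defeats every rival head-to-head and is the Condorcet winner.

H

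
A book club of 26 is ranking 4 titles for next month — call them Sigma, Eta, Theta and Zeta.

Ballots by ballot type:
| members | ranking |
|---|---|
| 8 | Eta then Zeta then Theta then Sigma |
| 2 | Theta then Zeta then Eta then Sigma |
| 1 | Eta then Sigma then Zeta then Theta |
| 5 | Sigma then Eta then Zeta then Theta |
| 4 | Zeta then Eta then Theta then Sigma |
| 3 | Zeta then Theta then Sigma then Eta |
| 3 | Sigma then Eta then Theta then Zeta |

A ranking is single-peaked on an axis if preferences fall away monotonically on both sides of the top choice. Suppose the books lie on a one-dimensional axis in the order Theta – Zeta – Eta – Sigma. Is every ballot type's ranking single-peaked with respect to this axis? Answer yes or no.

no

Axis positions: Theta=1, Zeta=2, Eta=3, Sigma=4.
Ballot type 1 (peak Eta at position 3): ranking walks positions 3-2-1-4, expanding outward from the peak — single-peaked.
Ballot type 2 (peak Theta at position 1): ranking walks positions 1-2-3-4, expanding outward from the peak — single-peaked.
Ballot type 3 (peak Eta at position 3): ranking walks positions 3-4-2-1, expanding outward from the peak — single-peaked.
Ballot type 4 (peak Sigma at position 4): ranking walks positions 4-3-2-1, expanding outward from the peak — single-peaked.
Ballot type 5 (peak Zeta at position 2): ranking walks positions 2-3-1-4, expanding outward from the peak — single-peaked.
Ballot type 6: ranking walks positions 2-1-4-3; Sigma is ranked above Eta even though Eta lies between Sigma and the peak Zeta on the axis — preferences dip and rise again. Not single-peaked.
Ballot type 7: ranking walks positions 4-3-1-2; Theta is ranked above Zeta even though Zeta lies between Theta and the peak Sigma on the axis — preferences dip and rise again. Not single-peaked.
Ballot type 6 violates single-peakedness, so the profile is not single-peaked on this axis.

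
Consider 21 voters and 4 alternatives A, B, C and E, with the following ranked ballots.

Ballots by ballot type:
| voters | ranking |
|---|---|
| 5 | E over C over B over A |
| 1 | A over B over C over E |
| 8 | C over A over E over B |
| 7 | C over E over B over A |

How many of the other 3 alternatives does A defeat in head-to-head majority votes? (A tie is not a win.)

A against each rival (21 voters):
A–B: B 12–9.
A vs C: C, 20–1.
A vs E: 9 to 12, E.
A beats no one; loses to B, C, E — 0 pairwise wins.

0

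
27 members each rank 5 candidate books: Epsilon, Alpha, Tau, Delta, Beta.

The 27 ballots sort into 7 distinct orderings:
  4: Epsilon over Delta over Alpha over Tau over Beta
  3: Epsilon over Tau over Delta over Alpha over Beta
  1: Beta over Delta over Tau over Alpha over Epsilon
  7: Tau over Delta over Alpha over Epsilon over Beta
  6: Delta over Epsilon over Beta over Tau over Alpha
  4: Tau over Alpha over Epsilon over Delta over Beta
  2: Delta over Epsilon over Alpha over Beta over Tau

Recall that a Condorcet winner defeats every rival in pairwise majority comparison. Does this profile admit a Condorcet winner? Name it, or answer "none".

Check each pair by majority over 27 ballots:
Epsilon vs Alpha: 15 to 12, Epsilon.
Epsilon vs Tau: 15 to 12, Epsilon.
Epsilon vs Delta: Epsilon preferred on 4+3+4 = 11 ballots; Delta wins 16–11.
Epsilon vs Beta: Epsilon preferred on 4+3+7+6+4+2 = 26 ballots; Epsilon wins 26–1.
Alpha vs Tau: Alpha is ranked higher on 4+2 = 6 ballots, Tau on 21. Tau wins 21–6.
Alpha vs Delta: 4 to 23, Delta.
Alpha vs Beta: Alpha preferred on 4+3+7+4+2 = 20 ballots; Alpha wins 20–7.
Tau vs Delta: Tau is ranked higher on 3+7+4 = 14 ballots, Delta on 13. Tau wins 14–13.
Tau vs Beta: 4+3+7+4 = 18 for Tau, 9 for Beta — Tau by 18–9.
Delta vs Beta: Delta is ranked higher on 4+3+7+6+4+2 = 26 ballots, Beta on 1. Delta wins 26–1.
No book is unbeaten: Epsilon loses to Delta; Alpha loses to Epsilon; Tau loses to Epsilon; Delta loses to Tau; Beta loses to Epsilon. In particular Epsilon > Tau > Delta > Epsilon is a majority cycle — no Condorcet winner exists.

none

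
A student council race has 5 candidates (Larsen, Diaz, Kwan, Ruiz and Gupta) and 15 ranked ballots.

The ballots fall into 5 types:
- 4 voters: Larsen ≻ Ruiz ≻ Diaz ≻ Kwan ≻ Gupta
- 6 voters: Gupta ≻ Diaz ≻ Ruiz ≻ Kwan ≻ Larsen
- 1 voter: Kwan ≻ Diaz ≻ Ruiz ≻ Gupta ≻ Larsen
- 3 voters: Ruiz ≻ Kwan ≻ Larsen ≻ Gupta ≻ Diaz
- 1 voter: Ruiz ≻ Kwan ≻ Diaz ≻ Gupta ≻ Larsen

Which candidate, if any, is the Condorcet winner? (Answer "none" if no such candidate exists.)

Check each pair by majority over 15 ballots:
Larsen vs Diaz: Diaz, 8–7.
Larsen–Kwan: Kwan 11–4.
Larsen vs Ruiz: Ruiz wins 11–4.
Larsen vs Gupta: Gupta, 8–7.
Diaz vs Kwan: Diaz wins 10–5.
Diaz vs Ruiz: Ruiz, 8–7.
Diaz vs Gupta: Gupta wins 9–6.
Kwan vs Ruiz: Ruiz wins 14–1.
Kwan vs Gupta: Kwan wins 9–6.
Ruiz vs Gupta: Ruiz wins 9–6.
Ruiz wins every pairwise contest, so Ruiz is the Condorcet winner.

Ruiz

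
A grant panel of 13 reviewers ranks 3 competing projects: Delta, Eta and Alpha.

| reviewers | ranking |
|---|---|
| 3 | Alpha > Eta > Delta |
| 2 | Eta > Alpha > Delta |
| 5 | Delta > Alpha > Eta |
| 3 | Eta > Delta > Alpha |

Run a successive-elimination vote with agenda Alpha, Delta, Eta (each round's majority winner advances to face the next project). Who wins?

Eta

Round 1: Alpha vs Delta — 5–8, Delta advances.
Round 2: Delta vs Eta — 5–8, Eta advances.
The agenda winner is Eta.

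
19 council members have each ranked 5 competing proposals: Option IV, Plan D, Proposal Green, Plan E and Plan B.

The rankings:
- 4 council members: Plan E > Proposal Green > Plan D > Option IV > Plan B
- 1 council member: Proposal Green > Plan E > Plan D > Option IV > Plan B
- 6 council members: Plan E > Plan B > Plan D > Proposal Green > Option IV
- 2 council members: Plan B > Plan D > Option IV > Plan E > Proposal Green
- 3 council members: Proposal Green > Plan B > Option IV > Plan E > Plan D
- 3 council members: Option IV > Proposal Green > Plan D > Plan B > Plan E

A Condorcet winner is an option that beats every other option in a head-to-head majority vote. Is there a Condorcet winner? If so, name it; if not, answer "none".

Plan E

Pairwise majorities:
Option IV vs Plan D: 6 to 13, Plan D.
Option IV vs Proposal Green: Option IV is ranked higher on 2+3 = 5 ballots, Proposal Green on 14. Proposal Green wins 14–5.
Option IV vs Plan E: 2+3+3 = 8 for Option IV, 11 for Plan E — Plan E by 11–8.
Option IV vs Plan B: Option IV is ranked higher on 4+1+3 = 8 ballots, Plan B on 11. Plan B wins 11–8.
Plan D vs Proposal Green: 6+2 = 8 for Plan D, 11 for Proposal Green — Proposal Green by 11–8.
Plan D vs Plan E: 2+3 = 5 for Plan D, 14 for Plan E — Plan E by 14–5.
Plan D vs Plan B: 8 to 11, Plan B.
Proposal Green vs Plan E: Proposal Green preferred on 1+3+3 = 7 ballots; Plan E wins 12–7.
Proposal Green vs Plan B: 11 to 8, Proposal Green.
Plan E vs Plan B: Plan E preferred on 4+1+6 = 11 ballots; Plan E wins 11–8.
Only Plan E has no losses; Plan E is the Condorcet winner.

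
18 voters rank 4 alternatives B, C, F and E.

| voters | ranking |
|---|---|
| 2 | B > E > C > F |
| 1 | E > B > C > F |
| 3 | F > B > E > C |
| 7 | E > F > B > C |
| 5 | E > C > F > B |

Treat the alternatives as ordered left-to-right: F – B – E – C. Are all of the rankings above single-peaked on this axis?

Axis positions: F=1, B=2, E=3, C=4.
Faction 1 (peak B at position 2): ranking walks positions 2-3-4-1, expanding outward from the peak — single-peaked.
Faction 2 (peak E at position 3): ranking walks positions 3-2-4-1, expanding outward from the peak — single-peaked.
Faction 3 (peak F at position 1): ranking walks positions 1-2-3-4, expanding outward from the peak — single-peaked.
Faction 4: ranking walks positions 3-1-2-4; F is ranked above B even though B lies between F and the peak E on the axis — preferences dip and rise again. Not single-peaked.
Faction 5: ranking walks positions 3-4-1-2; F is ranked above B even though B lies between F and the peak E on the axis — preferences dip and rise again. Not single-peaked.
Faction 4 violates single-peakedness, so the profile is not single-peaked on this axis.

no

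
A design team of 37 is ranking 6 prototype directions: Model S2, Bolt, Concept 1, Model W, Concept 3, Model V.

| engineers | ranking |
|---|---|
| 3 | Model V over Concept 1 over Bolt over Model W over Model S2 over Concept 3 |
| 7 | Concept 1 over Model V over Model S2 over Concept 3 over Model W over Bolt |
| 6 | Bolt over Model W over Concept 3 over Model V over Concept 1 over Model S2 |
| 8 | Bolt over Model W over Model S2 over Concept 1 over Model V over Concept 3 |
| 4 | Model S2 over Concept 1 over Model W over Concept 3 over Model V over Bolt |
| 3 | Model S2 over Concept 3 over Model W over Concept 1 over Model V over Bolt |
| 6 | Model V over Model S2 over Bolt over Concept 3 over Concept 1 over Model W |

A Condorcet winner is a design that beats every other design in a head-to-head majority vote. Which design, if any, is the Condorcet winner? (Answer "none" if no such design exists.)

Pairwise majorities:
Model S2 vs Bolt: 7+4+3+6 = 20 for Model S2, 17 for Bolt — Model S2 by 20–17.
Model S2 vs Concept 1: Model S2 is ranked higher on 8+4+3+6 = 21 ballots, Concept 1 on 16. Model S2 wins 21–16.
Model S2 vs Model W: 7+4+3+6 = 20 for Model S2, 17 for Model W — Model S2 by 20–17.
Model S2 vs Concept 3: Model S2 is ranked higher on 3+7+8+4+3+6 = 31 ballots, Concept 3 on 6. Model S2 wins 31–6.
Model S2 vs Model V: Model S2 preferred on 8+4+3 = 15 ballots; Model V wins 22–15.
Bolt vs Concept 1: 20 to 17, Bolt.
Bolt vs Model W: 23 to 14, Bolt.
Bolt vs Concept 3: 3+6+8+6 = 23 for Bolt, 14 for Concept 3 — Bolt by 23–14.
Bolt vs Model V: 6+8 = 14 for Bolt, 23 for Model V — Model V by 23–14.
Concept 1 vs Model W: Concept 1 preferred on 3+7+4+6 = 20 ballots; Concept 1 wins 20–17.
Concept 1 vs Concept 3: Concept 1 is ranked higher on 3+7+8+4 = 22 ballots, Concept 3 on 15. Concept 1 wins 22–15.
Concept 1 vs Model V: Concept 1 preferred on 7+8+4+3 = 22 ballots; Concept 1 wins 22–15.
Model W vs Concept 3: 21 to 16, Model W.
Model W vs Model V: 6+8+4+3 = 21 for Model W, 16 for Model V — Model W by 21–16.
Concept 3 vs Model V: 13 to 24, Model V.
Every design loses at least once (Model S2 loses to Model V; Bolt loses to Model S2; Concept 1 loses to Model S2; Model W loses to Model S2; Concept 3 loses to Model S2; Model V loses to Concept 1). The majority relation contains the cycle Model S2 beats Concept 1 beats Model V beats Model S2, so there is no Condorcet winner.

none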